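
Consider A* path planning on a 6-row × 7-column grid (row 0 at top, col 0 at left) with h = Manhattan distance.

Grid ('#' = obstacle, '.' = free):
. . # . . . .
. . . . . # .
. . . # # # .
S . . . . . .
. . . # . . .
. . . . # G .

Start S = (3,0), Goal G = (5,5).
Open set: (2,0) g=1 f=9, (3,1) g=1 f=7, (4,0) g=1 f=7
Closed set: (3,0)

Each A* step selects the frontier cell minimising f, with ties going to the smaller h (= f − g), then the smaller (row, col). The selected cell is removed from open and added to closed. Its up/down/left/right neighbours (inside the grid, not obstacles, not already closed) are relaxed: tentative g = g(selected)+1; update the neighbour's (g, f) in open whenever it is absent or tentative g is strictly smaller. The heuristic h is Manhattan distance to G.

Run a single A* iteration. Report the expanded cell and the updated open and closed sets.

step 1: expand (3,1) (f=7, h=6) → closed; open now [(2,0) g=1 f=9, (2,1) g=2 f=9, (3,2) g=2 f=7, (4,0) g=1 f=7, (4,1) g=2 f=7]

expanded=(3,1); open=[(2,0) g=1 f=9, (2,1) g=2 f=9, (3,2) g=2 f=7, (4,0) g=1 f=7, (4,1) g=2 f=7]; closed=[(3,0), (3,1)]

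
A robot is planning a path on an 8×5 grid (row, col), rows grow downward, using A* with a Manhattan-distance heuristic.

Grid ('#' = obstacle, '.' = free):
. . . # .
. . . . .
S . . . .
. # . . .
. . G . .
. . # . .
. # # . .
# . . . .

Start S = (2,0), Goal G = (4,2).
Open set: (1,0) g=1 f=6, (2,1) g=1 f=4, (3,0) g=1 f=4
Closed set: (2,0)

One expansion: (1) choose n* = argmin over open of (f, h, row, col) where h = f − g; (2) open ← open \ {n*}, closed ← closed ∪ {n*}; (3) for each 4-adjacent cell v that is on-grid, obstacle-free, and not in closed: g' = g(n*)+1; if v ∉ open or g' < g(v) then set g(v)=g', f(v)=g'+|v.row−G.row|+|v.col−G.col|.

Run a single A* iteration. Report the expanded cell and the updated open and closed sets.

expanded=(2,1); open=[(1,0) g=1 f=6, (1,1) g=2 f=6, (2,2) g=2 f=4, (3,0) g=1 f=4]; closed=[(2,0), (2,1)]

step 1: expand (2,1) (f=4, h=3) → closed; open now [(1,0) g=1 f=6, (1,1) g=2 f=6, (2,2) g=2 f=4, (3,0) g=1 f=4]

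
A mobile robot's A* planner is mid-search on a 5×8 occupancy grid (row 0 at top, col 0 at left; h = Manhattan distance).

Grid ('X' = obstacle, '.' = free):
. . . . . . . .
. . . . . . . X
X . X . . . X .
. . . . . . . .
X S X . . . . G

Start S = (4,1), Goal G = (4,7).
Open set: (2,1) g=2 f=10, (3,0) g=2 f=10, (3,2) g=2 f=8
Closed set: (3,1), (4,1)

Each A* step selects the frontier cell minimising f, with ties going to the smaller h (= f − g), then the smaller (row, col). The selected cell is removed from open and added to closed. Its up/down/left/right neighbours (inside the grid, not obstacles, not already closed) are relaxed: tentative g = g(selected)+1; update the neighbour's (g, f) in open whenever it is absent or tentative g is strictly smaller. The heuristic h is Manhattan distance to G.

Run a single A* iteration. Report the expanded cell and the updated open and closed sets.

step 1: expand (3,2) (f=8, h=6) → closed; open now [(2,1) g=2 f=10, (3,0) g=2 f=10, (3,3) g=3 f=8]

expanded=(3,2); open=[(2,1) g=2 f=10, (3,0) g=2 f=10, (3,3) g=3 f=8]; closed=[(3,1), (3,2), (4,1)]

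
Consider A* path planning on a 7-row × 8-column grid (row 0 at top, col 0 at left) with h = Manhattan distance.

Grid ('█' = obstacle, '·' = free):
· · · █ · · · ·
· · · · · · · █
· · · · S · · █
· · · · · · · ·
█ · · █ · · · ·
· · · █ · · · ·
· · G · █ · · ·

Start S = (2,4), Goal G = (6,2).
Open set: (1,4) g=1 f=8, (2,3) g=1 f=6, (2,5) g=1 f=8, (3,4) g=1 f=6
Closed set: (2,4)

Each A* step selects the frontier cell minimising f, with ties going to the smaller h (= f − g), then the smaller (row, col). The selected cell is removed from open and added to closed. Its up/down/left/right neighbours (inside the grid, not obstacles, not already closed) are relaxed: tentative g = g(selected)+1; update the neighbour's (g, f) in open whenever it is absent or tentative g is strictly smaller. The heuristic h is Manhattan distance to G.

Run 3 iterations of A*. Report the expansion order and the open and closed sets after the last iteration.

step 1: expand (2,3) (f=6, h=5) → closed; open now [(1,3) g=2 f=8, (1,4) g=1 f=8, (2,2) g=2 f=6, (2,5) g=1 f=8, (3,3) g=2 f=6, (3,4) g=1 f=6]
step 2: expand (2,2) (f=6, h=4) → closed; open now [(1,2) g=3 f=8, (1,3) g=2 f=8, (1,4) g=1 f=8, (2,1) g=3 f=8, (2,5) g=1 f=8, (3,2) g=3 f=6, (3,3) g=2 f=6, (3,4) g=1 f=6]
step 3: expand (3,2) (f=6, h=3) → closed; open now [(1,2) g=3 f=8, (1,3) g=2 f=8, (1,4) g=1 f=8, (2,1) g=3 f=8, (2,5) g=1 f=8, (3,1) g=4 f=8, (3,3) g=2 f=6, (3,4) g=1 f=6, (4,2) g=4 f=6]

order=[(2,3) → (2,2) → (3,2)]; open=[(1,2) g=3 f=8, (1,3) g=2 f=8, (1,4) g=1 f=8, (2,1) g=3 f=8, (2,5) g=1 f=8, (3,1) g=4 f=8, (3,3) g=2 f=6, (3,4) g=1 f=6, (4,2) g=4 f=6]; closed=[(2,2), (2,3), (2,4), (3,2)]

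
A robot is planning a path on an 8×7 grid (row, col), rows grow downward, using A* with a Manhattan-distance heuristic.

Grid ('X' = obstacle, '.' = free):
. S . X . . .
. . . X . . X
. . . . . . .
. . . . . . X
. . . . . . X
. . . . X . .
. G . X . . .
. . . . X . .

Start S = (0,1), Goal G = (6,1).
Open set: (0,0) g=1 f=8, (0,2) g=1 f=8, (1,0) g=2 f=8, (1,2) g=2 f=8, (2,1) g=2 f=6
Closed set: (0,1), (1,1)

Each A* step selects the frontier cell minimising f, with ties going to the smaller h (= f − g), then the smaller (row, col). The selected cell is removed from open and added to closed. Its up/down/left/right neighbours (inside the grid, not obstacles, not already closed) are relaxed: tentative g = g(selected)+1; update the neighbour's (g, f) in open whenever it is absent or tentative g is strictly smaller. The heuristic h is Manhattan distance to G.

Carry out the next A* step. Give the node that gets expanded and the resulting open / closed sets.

expanded=(2,1); open=[(0,0) g=1 f=8, (0,2) g=1 f=8, (1,0) g=2 f=8, (1,2) g=2 f=8, (2,0) g=3 f=8, (2,2) g=3 f=8, (3,1) g=3 f=6]; closed=[(0,1), (1,1), (2,1)]

step 1: expand (2,1) (f=6, h=4) → closed; open now [(0,0) g=1 f=8, (0,2) g=1 f=8, (1,0) g=2 f=8, (1,2) g=2 f=8, (2,0) g=3 f=8, (2,2) g=3 f=8, (3,1) g=3 f=6]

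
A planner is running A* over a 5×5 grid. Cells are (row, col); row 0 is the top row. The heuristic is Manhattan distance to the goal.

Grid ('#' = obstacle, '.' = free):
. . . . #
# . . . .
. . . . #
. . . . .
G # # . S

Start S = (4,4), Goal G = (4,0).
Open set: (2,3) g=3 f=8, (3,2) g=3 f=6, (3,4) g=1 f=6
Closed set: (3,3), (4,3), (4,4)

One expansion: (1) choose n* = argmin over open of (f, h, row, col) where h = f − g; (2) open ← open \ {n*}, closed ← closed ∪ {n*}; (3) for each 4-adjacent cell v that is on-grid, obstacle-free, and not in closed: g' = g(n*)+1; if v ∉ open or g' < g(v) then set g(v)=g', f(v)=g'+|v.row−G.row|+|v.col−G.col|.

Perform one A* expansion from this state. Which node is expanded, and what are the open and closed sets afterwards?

expanded=(3,2); open=[(2,2) g=4 f=8, (2,3) g=3 f=8, (3,1) g=4 f=6, (3,4) g=1 f=6]; closed=[(3,2), (3,3), (4,3), (4,4)]

step 1: expand (3,2) (f=6, h=3) → closed; open now [(2,2) g=4 f=8, (2,3) g=3 f=8, (3,1) g=4 f=6, (3,4) g=1 f=6]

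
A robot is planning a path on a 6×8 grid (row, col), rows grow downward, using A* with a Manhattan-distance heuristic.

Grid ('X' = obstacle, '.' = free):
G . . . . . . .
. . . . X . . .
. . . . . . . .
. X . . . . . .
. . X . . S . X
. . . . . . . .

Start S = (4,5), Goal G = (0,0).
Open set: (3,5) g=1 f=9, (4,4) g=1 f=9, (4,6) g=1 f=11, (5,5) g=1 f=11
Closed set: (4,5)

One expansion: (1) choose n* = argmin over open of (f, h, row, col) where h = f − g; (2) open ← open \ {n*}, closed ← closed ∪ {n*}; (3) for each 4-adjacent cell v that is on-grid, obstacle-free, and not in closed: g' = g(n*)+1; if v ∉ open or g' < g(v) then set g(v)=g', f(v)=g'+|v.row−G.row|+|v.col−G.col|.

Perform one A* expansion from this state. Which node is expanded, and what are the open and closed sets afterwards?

step 1: expand (3,5) (f=9, h=8) → closed; open now [(2,5) g=2 f=9, (3,4) g=2 f=9, (3,6) g=2 f=11, (4,4) g=1 f=9, (4,6) g=1 f=11, (5,5) g=1 f=11]

expanded=(3,5); open=[(2,5) g=2 f=9, (3,4) g=2 f=9, (3,6) g=2 f=11, (4,4) g=1 f=9, (4,6) g=1 f=11, (5,5) g=1 f=11]; closed=[(3,5), (4,5)]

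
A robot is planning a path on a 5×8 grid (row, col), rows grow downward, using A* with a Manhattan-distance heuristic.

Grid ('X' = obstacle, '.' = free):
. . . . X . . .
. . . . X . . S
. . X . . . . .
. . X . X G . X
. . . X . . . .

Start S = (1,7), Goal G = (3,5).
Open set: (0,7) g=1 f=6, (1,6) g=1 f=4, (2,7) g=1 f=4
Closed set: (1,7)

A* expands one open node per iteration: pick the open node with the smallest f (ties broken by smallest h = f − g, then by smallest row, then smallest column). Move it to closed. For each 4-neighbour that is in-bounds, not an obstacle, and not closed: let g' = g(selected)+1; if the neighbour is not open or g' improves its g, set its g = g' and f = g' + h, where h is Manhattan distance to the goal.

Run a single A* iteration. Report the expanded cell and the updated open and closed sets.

expanded=(1,6); open=[(0,6) g=2 f=6, (0,7) g=1 f=6, (1,5) g=2 f=4, (2,6) g=2 f=4, (2,7) g=1 f=4]; closed=[(1,6), (1,7)]

step 1: expand (1,6) (f=4, h=3) → closed; open now [(0,6) g=2 f=6, (0,7) g=1 f=6, (1,5) g=2 f=4, (2,6) g=2 f=4, (2,7) g=1 f=4]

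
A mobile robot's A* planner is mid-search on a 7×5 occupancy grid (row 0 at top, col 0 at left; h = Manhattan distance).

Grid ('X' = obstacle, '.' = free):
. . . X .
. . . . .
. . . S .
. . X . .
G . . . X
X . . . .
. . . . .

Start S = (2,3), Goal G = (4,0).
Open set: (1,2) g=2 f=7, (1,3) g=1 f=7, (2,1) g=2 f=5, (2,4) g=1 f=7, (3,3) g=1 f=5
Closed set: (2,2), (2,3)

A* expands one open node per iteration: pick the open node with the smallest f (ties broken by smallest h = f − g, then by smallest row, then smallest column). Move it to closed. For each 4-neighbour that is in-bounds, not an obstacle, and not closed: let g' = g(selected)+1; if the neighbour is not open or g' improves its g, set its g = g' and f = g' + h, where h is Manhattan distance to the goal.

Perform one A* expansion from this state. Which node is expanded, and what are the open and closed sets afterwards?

expanded=(2,1); open=[(1,1) g=3 f=7, (1,2) g=2 f=7, (1,3) g=1 f=7, (2,0) g=3 f=5, (2,4) g=1 f=7, (3,1) g=3 f=5, (3,3) g=1 f=5]; closed=[(2,1), (2,2), (2,3)]

step 1: expand (2,1) (f=5, h=3) → closed; open now [(1,1) g=3 f=7, (1,2) g=2 f=7, (1,3) g=1 f=7, (2,0) g=3 f=5, (2,4) g=1 f=7, (3,1) g=3 f=5, (3,3) g=1 f=5]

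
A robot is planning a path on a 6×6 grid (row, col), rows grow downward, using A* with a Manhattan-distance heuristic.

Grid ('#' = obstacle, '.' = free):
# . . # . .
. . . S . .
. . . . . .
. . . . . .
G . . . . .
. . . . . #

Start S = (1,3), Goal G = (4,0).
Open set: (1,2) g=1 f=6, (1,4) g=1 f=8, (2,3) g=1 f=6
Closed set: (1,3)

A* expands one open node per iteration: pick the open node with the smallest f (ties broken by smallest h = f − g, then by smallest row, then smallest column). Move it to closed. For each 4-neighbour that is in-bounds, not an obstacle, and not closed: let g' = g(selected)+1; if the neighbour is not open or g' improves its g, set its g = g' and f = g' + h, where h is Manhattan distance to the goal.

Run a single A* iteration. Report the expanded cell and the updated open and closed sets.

expanded=(1,2); open=[(0,2) g=2 f=8, (1,1) g=2 f=6, (1,4) g=1 f=8, (2,2) g=2 f=6, (2,3) g=1 f=6]; closed=[(1,2), (1,3)]

step 1: expand (1,2) (f=6, h=5) → closed; open now [(0,2) g=2 f=8, (1,1) g=2 f=6, (1,4) g=1 f=8, (2,2) g=2 f=6, (2,3) g=1 f=6]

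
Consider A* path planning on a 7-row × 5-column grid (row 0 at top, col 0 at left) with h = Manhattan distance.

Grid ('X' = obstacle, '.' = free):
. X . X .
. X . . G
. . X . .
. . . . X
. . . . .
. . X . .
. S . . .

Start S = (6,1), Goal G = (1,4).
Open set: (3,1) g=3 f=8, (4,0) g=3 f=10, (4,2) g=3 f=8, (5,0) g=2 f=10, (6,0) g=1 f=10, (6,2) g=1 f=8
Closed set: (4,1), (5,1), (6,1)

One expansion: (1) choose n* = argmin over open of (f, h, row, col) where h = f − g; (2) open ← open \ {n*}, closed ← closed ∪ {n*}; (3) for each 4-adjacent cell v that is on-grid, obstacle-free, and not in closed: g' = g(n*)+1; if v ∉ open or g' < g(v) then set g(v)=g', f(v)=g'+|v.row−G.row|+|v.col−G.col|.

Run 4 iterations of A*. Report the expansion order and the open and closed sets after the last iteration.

order=[(3,1) → (2,1) → (3,2) → (3,3)]; open=[(2,0) g=5 f=10, (2,3) g=6 f=8, (3,0) g=4 f=10, (4,0) g=3 f=10, (4,2) g=3 f=8, (4,3) g=6 f=10, (5,0) g=2 f=10, (6,0) g=1 f=10, (6,2) g=1 f=8]; closed=[(2,1), (3,1), (3,2), (3,3), (4,1), (5,1), (6,1)]

step 1: expand (3,1) (f=8, h=5) → closed; open now [(2,1) g=4 f=8, (3,0) g=4 f=10, (3,2) g=4 f=8, (4,0) g=3 f=10, (4,2) g=3 f=8, (5,0) g=2 f=10, (6,0) g=1 f=10, (6,2) g=1 f=8]
step 2: expand (2,1) (f=8, h=4) → closed; open now [(2,0) g=5 f=10, (3,0) g=4 f=10, (3,2) g=4 f=8, (4,0) g=3 f=10, (4,2) g=3 f=8, (5,0) g=2 f=10, (6,0) g=1 f=10, (6,2) g=1 f=8]
step 3: expand (3,2) (f=8, h=4) → closed; open now [(2,0) g=5 f=10, (3,0) g=4 f=10, (3,3) g=5 f=8, (4,0) g=3 f=10, (4,2) g=3 f=8, (5,0) g=2 f=10, (6,0) g=1 f=10, (6,2) g=1 f=8]
step 4: expand (3,3) (f=8, h=3) → closed; open now [(2,0) g=5 f=10, (2,3) g=6 f=8, (3,0) g=4 f=10, (4,0) g=3 f=10, (4,2) g=3 f=8, (4,3) g=6 f=10, (5,0) g=2 f=10, (6,0) g=1 f=10, (6,2) g=1 f=8]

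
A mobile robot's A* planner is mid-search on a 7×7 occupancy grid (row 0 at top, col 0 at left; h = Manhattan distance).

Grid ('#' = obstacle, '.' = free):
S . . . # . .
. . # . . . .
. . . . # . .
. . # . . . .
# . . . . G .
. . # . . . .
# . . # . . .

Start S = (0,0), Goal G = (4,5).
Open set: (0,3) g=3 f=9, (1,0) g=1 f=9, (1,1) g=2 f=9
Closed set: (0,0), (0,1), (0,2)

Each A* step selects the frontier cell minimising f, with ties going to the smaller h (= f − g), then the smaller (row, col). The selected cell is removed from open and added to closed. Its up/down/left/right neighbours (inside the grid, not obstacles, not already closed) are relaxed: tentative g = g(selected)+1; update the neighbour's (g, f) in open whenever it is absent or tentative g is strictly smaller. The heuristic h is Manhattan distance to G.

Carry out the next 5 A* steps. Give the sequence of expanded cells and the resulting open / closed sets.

order=[(0,3) → (1,3) → (1,4) → (1,5) → (2,5)]; open=[(0,5) g=7 f=11, (1,0) g=1 f=9, (1,1) g=2 f=9, (1,6) g=7 f=11, (2,3) g=5 f=9, (2,6) g=8 f=11, (3,5) g=8 f=9]; closed=[(0,0), (0,1), (0,2), (0,3), (1,3), (1,4), (1,5), (2,5)]

step 1: expand (0,3) (f=9, h=6) → closed; open now [(1,0) g=1 f=9, (1,1) g=2 f=9, (1,3) g=4 f=9]
step 2: expand (1,3) (f=9, h=5) → closed; open now [(1,0) g=1 f=9, (1,1) g=2 f=9, (1,4) g=5 f=9, (2,3) g=5 f=9]
step 3: expand (1,4) (f=9, h=4) → closed; open now [(1,0) g=1 f=9, (1,1) g=2 f=9, (1,5) g=6 f=9, (2,3) g=5 f=9]
step 4: expand (1,5) (f=9, h=3) → closed; open now [(0,5) g=7 f=11, (1,0) g=1 f=9, (1,1) g=2 f=9, (1,6) g=7 f=11, (2,3) g=5 f=9, (2,5) g=7 f=9]
step 5: expand (2,5) (f=9, h=2) → closed; open now [(0,5) g=7 f=11, (1,0) g=1 f=9, (1,1) g=2 f=9, (1,6) g=7 f=11, (2,3) g=5 f=9, (2,6) g=8 f=11, (3,5) g=8 f=9]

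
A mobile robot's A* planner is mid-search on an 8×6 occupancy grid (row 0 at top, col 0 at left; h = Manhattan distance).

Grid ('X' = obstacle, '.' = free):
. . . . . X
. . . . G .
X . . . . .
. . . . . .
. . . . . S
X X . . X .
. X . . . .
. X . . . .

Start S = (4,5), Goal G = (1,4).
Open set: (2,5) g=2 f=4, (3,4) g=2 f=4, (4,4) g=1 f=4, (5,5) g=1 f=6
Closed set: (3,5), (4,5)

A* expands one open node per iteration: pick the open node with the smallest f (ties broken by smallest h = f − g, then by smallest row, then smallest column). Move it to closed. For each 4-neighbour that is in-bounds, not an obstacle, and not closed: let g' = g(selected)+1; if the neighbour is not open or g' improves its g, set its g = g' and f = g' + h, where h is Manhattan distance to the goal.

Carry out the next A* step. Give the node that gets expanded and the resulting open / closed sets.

expanded=(2,5); open=[(1,5) g=3 f=4, (2,4) g=3 f=4, (3,4) g=2 f=4, (4,4) g=1 f=4, (5,5) g=1 f=6]; closed=[(2,5), (3,5), (4,5)]

step 1: expand (2,5) (f=4, h=2) → closed; open now [(1,5) g=3 f=4, (2,4) g=3 f=4, (3,4) g=2 f=4, (4,4) g=1 f=4, (5,5) g=1 f=6]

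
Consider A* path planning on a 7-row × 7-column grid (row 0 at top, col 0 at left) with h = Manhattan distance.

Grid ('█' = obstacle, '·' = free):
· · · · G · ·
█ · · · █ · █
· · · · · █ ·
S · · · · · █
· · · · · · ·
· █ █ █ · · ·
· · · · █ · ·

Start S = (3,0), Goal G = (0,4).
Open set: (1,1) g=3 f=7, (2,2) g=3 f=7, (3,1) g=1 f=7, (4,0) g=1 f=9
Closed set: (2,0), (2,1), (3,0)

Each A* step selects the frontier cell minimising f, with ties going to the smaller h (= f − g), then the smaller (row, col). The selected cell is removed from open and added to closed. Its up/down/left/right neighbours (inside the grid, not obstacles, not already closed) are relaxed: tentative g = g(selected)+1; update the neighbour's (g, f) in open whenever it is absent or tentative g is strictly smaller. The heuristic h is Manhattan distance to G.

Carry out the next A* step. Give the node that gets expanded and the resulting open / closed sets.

step 1: expand (1,1) (f=7, h=4) → closed; open now [(0,1) g=4 f=7, (1,2) g=4 f=7, (2,2) g=3 f=7, (3,1) g=1 f=7, (4,0) g=1 f=9]

expanded=(1,1); open=[(0,1) g=4 f=7, (1,2) g=4 f=7, (2,2) g=3 f=7, (3,1) g=1 f=7, (4,0) g=1 f=9]; closed=[(1,1), (2,0), (2,1), (3,0)]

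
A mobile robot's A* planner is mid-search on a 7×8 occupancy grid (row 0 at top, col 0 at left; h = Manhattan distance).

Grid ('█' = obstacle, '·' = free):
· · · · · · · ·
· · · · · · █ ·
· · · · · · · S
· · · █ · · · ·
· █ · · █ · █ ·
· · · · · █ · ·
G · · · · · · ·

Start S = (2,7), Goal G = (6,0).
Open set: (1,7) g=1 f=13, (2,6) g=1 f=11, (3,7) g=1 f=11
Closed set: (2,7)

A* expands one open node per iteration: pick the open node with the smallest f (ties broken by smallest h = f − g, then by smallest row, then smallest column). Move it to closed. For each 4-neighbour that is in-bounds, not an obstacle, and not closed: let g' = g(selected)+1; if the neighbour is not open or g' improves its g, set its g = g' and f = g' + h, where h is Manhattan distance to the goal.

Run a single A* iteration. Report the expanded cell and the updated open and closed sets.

step 1: expand (2,6) (f=11, h=10) → closed; open now [(1,7) g=1 f=13, (2,5) g=2 f=11, (3,6) g=2 f=11, (3,7) g=1 f=11]

expanded=(2,6); open=[(1,7) g=1 f=13, (2,5) g=2 f=11, (3,6) g=2 f=11, (3,7) g=1 f=11]; closed=[(2,6), (2,7)]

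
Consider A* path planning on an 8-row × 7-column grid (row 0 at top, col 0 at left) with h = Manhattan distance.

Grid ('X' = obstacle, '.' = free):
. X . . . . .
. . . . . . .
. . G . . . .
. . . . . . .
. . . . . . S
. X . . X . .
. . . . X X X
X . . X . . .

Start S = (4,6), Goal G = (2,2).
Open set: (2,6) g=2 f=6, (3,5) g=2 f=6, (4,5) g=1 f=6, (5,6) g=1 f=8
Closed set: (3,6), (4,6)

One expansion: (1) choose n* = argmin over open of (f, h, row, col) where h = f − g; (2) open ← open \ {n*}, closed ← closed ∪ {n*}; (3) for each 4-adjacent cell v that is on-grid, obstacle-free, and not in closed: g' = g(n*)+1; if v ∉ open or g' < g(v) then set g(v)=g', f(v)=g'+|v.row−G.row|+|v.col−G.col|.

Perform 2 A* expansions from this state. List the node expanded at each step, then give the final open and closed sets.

order=[(2,6) → (2,5)]; open=[(1,5) g=4 f=8, (1,6) g=3 f=8, (2,4) g=4 f=6, (3,5) g=2 f=6, (4,5) g=1 f=6, (5,6) g=1 f=8]; closed=[(2,5), (2,6), (3,6), (4,6)]

step 1: expand (2,6) (f=6, h=4) → closed; open now [(1,6) g=3 f=8, (2,5) g=3 f=6, (3,5) g=2 f=6, (4,5) g=1 f=6, (5,6) g=1 f=8]
step 2: expand (2,5) (f=6, h=3) → closed; open now [(1,5) g=4 f=8, (1,6) g=3 f=8, (2,4) g=4 f=6, (3,5) g=2 f=6, (4,5) g=1 f=6, (5,6) g=1 f=8]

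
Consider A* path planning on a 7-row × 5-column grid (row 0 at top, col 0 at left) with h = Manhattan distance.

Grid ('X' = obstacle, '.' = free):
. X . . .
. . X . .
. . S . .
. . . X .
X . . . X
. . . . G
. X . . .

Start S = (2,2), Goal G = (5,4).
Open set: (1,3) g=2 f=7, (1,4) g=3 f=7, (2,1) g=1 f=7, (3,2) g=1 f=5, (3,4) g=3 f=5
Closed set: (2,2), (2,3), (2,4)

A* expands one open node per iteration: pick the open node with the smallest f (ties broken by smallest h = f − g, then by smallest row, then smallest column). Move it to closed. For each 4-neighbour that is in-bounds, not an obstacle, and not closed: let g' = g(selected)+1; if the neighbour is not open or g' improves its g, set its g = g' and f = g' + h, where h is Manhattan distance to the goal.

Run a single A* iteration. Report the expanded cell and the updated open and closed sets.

step 1: expand (3,4) (f=5, h=2) → closed; open now [(1,3) g=2 f=7, (1,4) g=3 f=7, (2,1) g=1 f=7, (3,2) g=1 f=5]

expanded=(3,4); open=[(1,3) g=2 f=7, (1,4) g=3 f=7, (2,1) g=1 f=7, (3,2) g=1 f=5]; closed=[(2,2), (2,3), (2,4), (3,4)]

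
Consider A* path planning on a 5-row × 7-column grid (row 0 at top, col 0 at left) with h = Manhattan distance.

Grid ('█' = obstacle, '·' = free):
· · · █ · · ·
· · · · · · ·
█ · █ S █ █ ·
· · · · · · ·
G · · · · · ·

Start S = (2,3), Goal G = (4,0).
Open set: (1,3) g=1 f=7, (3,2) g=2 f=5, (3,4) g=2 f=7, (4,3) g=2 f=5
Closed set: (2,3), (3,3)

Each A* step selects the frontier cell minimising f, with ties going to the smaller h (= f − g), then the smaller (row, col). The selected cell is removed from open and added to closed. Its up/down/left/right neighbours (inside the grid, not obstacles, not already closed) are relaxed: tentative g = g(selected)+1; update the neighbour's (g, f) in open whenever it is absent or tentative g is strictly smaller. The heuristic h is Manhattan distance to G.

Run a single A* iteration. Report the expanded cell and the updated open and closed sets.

step 1: expand (3,2) (f=5, h=3) → closed; open now [(1,3) g=1 f=7, (3,1) g=3 f=5, (3,4) g=2 f=7, (4,2) g=3 f=5, (4,3) g=2 f=5]

expanded=(3,2); open=[(1,3) g=1 f=7, (3,1) g=3 f=5, (3,4) g=2 f=7, (4,2) g=3 f=5, (4,3) g=2 f=5]; closed=[(2,3), (3,2), (3,3)]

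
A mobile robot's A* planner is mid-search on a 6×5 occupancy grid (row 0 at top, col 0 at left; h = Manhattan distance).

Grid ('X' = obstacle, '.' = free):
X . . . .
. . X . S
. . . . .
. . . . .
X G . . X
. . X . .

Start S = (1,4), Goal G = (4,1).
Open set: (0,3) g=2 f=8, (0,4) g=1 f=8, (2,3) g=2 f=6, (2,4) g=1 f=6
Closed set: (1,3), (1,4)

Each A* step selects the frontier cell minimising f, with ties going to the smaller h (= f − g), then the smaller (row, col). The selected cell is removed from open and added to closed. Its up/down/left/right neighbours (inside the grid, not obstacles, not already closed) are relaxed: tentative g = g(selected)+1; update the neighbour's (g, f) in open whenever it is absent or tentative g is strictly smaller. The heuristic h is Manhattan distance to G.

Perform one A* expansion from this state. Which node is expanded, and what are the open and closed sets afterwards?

expanded=(2,3); open=[(0,3) g=2 f=8, (0,4) g=1 f=8, (2,2) g=3 f=6, (2,4) g=1 f=6, (3,3) g=3 f=6]; closed=[(1,3), (1,4), (2,3)]

step 1: expand (2,3) (f=6, h=4) → closed; open now [(0,3) g=2 f=8, (0,4) g=1 f=8, (2,2) g=3 f=6, (2,4) g=1 f=6, (3,3) g=3 f=6]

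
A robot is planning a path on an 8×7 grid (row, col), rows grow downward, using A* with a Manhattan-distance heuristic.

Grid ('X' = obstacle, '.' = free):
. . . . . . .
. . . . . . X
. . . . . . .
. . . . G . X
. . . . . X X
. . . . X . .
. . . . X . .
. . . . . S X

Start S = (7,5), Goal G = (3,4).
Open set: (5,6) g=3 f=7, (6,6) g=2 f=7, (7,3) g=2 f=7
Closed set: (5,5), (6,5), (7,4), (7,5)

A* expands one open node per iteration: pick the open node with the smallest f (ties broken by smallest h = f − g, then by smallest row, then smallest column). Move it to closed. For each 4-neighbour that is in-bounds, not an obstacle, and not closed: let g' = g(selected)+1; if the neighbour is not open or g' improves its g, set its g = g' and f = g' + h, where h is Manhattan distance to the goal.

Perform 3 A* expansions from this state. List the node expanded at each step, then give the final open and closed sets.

order=[(5,6) → (6,6) → (7,3)]; open=[(6,3) g=3 f=7, (7,2) g=3 f=9]; closed=[(5,5), (5,6), (6,5), (6,6), (7,3), (7,4), (7,5)]

step 1: expand (5,6) (f=7, h=4) → closed; open now [(6,6) g=2 f=7, (7,3) g=2 f=7]
step 2: expand (6,6) (f=7, h=5) → closed; open now [(7,3) g=2 f=7]
step 3: expand (7,3) (f=7, h=5) → closed; open now [(6,3) g=3 f=7, (7,2) g=3 f=9]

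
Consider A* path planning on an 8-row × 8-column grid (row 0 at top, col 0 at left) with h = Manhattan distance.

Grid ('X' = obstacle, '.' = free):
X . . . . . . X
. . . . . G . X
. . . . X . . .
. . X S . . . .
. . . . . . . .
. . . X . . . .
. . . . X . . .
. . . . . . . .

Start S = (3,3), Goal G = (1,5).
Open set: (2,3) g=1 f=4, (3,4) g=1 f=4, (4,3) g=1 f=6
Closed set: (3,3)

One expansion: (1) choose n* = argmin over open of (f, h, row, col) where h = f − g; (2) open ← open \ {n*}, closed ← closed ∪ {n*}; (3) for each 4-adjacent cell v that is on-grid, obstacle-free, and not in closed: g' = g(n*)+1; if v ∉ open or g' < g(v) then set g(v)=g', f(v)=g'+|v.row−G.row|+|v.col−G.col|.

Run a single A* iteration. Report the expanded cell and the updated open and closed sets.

expanded=(2,3); open=[(1,3) g=2 f=4, (2,2) g=2 f=6, (3,4) g=1 f=4, (4,3) g=1 f=6]; closed=[(2,3), (3,3)]

step 1: expand (2,3) (f=4, h=3) → closed; open now [(1,3) g=2 f=4, (2,2) g=2 f=6, (3,4) g=1 f=4, (4,3) g=1 f=6]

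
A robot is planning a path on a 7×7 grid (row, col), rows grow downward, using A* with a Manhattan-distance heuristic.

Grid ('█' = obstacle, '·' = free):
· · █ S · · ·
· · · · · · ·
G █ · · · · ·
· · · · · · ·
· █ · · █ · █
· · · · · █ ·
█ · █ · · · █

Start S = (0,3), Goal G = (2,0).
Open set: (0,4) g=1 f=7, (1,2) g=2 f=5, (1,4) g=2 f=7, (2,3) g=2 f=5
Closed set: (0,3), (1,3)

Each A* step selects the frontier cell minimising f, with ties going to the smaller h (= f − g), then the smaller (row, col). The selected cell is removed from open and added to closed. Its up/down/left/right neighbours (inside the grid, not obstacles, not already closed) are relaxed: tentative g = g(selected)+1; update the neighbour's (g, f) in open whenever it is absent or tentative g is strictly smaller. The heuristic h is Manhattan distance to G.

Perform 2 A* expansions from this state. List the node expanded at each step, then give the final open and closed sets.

order=[(1,2) → (1,1)]; open=[(0,1) g=4 f=7, (0,4) g=1 f=7, (1,0) g=4 f=5, (1,4) g=2 f=7, (2,2) g=3 f=5, (2,3) g=2 f=5]; closed=[(0,3), (1,1), (1,2), (1,3)]

step 1: expand (1,2) (f=5, h=3) → closed; open now [(0,4) g=1 f=7, (1,1) g=3 f=5, (1,4) g=2 f=7, (2,2) g=3 f=5, (2,3) g=2 f=5]
step 2: expand (1,1) (f=5, h=2) → closed; open now [(0,1) g=4 f=7, (0,4) g=1 f=7, (1,0) g=4 f=5, (1,4) g=2 f=7, (2,2) g=3 f=5, (2,3) g=2 f=5]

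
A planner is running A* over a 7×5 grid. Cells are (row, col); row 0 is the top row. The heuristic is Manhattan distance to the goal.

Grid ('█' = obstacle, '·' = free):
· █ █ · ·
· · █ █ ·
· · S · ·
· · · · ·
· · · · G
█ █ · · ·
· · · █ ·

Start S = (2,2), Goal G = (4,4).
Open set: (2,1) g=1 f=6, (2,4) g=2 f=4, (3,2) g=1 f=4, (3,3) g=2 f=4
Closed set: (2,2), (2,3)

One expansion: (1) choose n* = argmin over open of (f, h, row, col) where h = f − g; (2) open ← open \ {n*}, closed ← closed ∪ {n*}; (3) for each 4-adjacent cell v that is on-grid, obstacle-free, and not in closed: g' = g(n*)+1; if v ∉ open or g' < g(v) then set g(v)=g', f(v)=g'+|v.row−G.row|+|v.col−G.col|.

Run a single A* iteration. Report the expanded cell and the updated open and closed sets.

step 1: expand (2,4) (f=4, h=2) → closed; open now [(1,4) g=3 f=6, (2,1) g=1 f=6, (3,2) g=1 f=4, (3,3) g=2 f=4, (3,4) g=3 f=4]

expanded=(2,4); open=[(1,4) g=3 f=6, (2,1) g=1 f=6, (3,2) g=1 f=4, (3,3) g=2 f=4, (3,4) g=3 f=4]; closed=[(2,2), (2,3), (2,4)]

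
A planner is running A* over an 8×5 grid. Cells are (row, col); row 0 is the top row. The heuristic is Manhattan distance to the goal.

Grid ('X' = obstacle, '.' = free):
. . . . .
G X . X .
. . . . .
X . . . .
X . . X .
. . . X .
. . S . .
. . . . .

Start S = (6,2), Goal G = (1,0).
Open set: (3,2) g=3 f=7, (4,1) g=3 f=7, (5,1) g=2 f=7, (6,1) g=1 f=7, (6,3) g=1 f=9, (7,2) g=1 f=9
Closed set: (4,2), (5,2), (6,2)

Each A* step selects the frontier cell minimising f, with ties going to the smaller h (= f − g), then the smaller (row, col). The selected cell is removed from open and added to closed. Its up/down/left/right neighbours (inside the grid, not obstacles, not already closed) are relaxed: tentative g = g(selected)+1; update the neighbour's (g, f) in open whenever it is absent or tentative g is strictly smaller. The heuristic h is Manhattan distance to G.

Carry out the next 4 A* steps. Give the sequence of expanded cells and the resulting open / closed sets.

step 1: expand (3,2) (f=7, h=4) → closed; open now [(2,2) g=4 f=7, (3,1) g=4 f=7, (3,3) g=4 f=9, (4,1) g=3 f=7, (5,1) g=2 f=7, (6,1) g=1 f=7, (6,3) g=1 f=9, (7,2) g=1 f=9]
step 2: expand (2,2) (f=7, h=3) → closed; open now [(1,2) g=5 f=7, (2,1) g=5 f=7, (2,3) g=5 f=9, (3,1) g=4 f=7, (3,3) g=4 f=9, (4,1) g=3 f=7, (5,1) g=2 f=7, (6,1) g=1 f=7, (6,3) g=1 f=9, (7,2) g=1 f=9]
step 3: expand (1,2) (f=7, h=2) → closed; open now [(0,2) g=6 f=9, (2,1) g=5 f=7, (2,3) g=5 f=9, (3,1) g=4 f=7, (3,3) g=4 f=9, (4,1) g=3 f=7, (5,1) g=2 f=7, (6,1) g=1 f=7, (6,3) g=1 f=9, (7,2) g=1 f=9]
step 4: expand (2,1) (f=7, h=2) → closed; open now [(0,2) g=6 f=9, (2,0) g=6 f=7, (2,3) g=5 f=9, (3,1) g=4 f=7, (3,3) g=4 f=9, (4,1) g=3 f=7, (5,1) g=2 f=7, (6,1) g=1 f=7, (6,3) g=1 f=9, (7,2) g=1 f=9]

order=[(3,2) → (2,2) → (1,2) → (2,1)]; open=[(0,2) g=6 f=9, (2,0) g=6 f=7, (2,3) g=5 f=9, (3,1) g=4 f=7, (3,3) g=4 f=9, (4,1) g=3 f=7, (5,1) g=2 f=7, (6,1) g=1 f=7, (6,3) g=1 f=9, (7,2) g=1 f=9]; closed=[(1,2), (2,1), (2,2), (3,2), (4,2), (5,2), (6,2)]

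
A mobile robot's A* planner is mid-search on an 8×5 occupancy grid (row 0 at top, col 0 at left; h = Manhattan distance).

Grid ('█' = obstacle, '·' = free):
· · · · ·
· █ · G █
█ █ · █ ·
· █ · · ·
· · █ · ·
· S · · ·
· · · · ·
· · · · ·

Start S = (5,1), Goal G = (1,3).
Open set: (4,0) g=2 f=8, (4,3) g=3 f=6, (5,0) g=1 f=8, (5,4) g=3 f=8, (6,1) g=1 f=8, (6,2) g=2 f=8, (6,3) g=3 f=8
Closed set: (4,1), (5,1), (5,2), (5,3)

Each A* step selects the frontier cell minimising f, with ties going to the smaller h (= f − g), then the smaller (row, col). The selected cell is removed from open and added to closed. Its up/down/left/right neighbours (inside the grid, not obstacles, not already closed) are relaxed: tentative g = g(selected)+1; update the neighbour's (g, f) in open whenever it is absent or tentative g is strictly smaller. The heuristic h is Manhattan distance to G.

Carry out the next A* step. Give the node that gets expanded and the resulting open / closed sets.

step 1: expand (4,3) (f=6, h=3) → closed; open now [(3,3) g=4 f=6, (4,0) g=2 f=8, (4,4) g=4 f=8, (5,0) g=1 f=8, (5,4) g=3 f=8, (6,1) g=1 f=8, (6,2) g=2 f=8, (6,3) g=3 f=8]

expanded=(4,3); open=[(3,3) g=4 f=6, (4,0) g=2 f=8, (4,4) g=4 f=8, (5,0) g=1 f=8, (5,4) g=3 f=8, (6,1) g=1 f=8, (6,2) g=2 f=8, (6,3) g=3 f=8]; closed=[(4,1), (4,3), (5,1), (5,2), (5,3)]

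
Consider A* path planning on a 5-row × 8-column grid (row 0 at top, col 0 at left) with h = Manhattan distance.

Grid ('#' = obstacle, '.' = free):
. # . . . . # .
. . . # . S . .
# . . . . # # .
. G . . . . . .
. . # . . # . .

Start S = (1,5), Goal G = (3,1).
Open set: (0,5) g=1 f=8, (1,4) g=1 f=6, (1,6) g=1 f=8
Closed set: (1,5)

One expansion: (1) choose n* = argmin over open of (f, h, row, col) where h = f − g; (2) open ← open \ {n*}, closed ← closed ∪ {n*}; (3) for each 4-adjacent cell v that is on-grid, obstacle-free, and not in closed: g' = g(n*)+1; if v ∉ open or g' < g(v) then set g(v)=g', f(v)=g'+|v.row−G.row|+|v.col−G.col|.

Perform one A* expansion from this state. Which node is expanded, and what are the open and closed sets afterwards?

expanded=(1,4); open=[(0,4) g=2 f=8, (0,5) g=1 f=8, (1,6) g=1 f=8, (2,4) g=2 f=6]; closed=[(1,4), (1,5)]

step 1: expand (1,4) (f=6, h=5) → closed; open now [(0,4) g=2 f=8, (0,5) g=1 f=8, (1,6) g=1 f=8, (2,4) g=2 f=6]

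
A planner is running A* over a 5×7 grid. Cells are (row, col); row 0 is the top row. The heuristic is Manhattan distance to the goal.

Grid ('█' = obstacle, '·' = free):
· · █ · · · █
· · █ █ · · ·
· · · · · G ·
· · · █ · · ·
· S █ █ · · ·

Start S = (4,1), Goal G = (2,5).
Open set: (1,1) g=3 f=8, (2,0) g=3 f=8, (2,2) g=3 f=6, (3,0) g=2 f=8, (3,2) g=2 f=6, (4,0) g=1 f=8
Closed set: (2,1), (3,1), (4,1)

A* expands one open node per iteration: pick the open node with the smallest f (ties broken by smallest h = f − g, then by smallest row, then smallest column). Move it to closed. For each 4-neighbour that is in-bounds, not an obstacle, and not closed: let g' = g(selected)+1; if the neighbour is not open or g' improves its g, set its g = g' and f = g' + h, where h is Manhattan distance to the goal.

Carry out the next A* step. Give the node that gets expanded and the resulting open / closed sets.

expanded=(2,2); open=[(1,1) g=3 f=8, (2,0) g=3 f=8, (2,3) g=4 f=6, (3,0) g=2 f=8, (3,2) g=2 f=6, (4,0) g=1 f=8]; closed=[(2,1), (2,2), (3,1), (4,1)]

step 1: expand (2,2) (f=6, h=3) → closed; open now [(1,1) g=3 f=8, (2,0) g=3 f=8, (2,3) g=4 f=6, (3,0) g=2 f=8, (3,2) g=2 f=6, (4,0) g=1 f=8]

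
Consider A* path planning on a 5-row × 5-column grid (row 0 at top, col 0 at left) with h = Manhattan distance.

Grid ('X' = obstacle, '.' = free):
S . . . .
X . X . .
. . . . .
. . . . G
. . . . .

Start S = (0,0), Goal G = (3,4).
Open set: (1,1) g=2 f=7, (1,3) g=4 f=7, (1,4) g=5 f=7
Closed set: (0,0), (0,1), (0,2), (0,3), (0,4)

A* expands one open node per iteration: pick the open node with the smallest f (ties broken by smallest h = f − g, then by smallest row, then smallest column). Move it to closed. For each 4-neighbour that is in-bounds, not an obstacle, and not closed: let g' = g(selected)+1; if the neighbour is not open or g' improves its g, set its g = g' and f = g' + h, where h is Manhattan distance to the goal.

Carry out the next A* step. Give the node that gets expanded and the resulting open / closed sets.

step 1: expand (1,4) (f=7, h=2) → closed; open now [(1,1) g=2 f=7, (1,3) g=4 f=7, (2,4) g=6 f=7]

expanded=(1,4); open=[(1,1) g=2 f=7, (1,3) g=4 f=7, (2,4) g=6 f=7]; closed=[(0,0), (0,1), (0,2), (0,3), (0,4), (1,4)]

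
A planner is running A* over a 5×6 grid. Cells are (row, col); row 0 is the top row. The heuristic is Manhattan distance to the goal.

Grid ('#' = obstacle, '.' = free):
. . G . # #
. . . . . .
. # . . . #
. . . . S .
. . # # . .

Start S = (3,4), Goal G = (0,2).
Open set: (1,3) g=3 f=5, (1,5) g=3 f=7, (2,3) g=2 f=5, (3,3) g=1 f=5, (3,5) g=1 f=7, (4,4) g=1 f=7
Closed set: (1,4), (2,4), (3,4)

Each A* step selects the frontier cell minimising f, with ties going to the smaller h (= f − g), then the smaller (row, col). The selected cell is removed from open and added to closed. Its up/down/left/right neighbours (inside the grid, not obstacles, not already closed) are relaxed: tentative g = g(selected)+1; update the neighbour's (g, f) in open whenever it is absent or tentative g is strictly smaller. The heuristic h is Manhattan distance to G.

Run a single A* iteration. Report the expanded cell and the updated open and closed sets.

step 1: expand (1,3) (f=5, h=2) → closed; open now [(0,3) g=4 f=5, (1,2) g=4 f=5, (1,5) g=3 f=7, (2,3) g=2 f=5, (3,3) g=1 f=5, (3,5) g=1 f=7, (4,4) g=1 f=7]

expanded=(1,3); open=[(0,3) g=4 f=5, (1,2) g=4 f=5, (1,5) g=3 f=7, (2,3) g=2 f=5, (3,3) g=1 f=5, (3,5) g=1 f=7, (4,4) g=1 f=7]; closed=[(1,3), (1,4), (2,4), (3,4)]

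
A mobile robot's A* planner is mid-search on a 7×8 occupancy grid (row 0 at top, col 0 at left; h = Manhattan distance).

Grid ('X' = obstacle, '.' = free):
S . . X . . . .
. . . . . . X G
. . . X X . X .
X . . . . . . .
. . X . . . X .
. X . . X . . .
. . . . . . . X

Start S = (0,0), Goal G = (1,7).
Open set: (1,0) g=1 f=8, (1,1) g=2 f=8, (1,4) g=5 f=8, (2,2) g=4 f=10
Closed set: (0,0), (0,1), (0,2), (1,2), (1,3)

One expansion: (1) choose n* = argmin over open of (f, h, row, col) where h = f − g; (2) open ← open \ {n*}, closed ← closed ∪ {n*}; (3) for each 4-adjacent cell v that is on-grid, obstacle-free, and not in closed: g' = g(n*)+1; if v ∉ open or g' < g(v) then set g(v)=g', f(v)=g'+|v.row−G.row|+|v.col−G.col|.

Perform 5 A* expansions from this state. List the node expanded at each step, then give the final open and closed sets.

order=[(1,4) → (1,5) → (1,1) → (1,0) → (0,5)]; open=[(0,4) g=6 f=10, (0,6) g=8 f=10, (2,0) g=2 f=10, (2,1) g=3 f=10, (2,2) g=4 f=10, (2,5) g=7 f=10]; closed=[(0,0), (0,1), (0,2), (0,5), (1,0), (1,1), (1,2), (1,3), (1,4), (1,5)]

step 1: expand (1,4) (f=8, h=3) → closed; open now [(0,4) g=6 f=10, (1,0) g=1 f=8, (1,1) g=2 f=8, (1,5) g=6 f=8, (2,2) g=4 f=10]
step 2: expand (1,5) (f=8, h=2) → closed; open now [(0,4) g=6 f=10, (0,5) g=7 f=10, (1,0) g=1 f=8, (1,1) g=2 f=8, (2,2) g=4 f=10, (2,5) g=7 f=10]
step 3: expand (1,1) (f=8, h=6) → closed; open now [(0,4) g=6 f=10, (0,5) g=7 f=10, (1,0) g=1 f=8, (2,1) g=3 f=10, (2,2) g=4 f=10, (2,5) g=7 f=10]
step 4: expand (1,0) (f=8, h=7) → closed; open now [(0,4) g=6 f=10, (0,5) g=7 f=10, (2,0) g=2 f=10, (2,1) g=3 f=10, (2,2) g=4 f=10, (2,5) g=7 f=10]
step 5: expand (0,5) (f=10, h=3) → closed; open now [(0,4) g=6 f=10, (0,6) g=8 f=10, (2,0) g=2 f=10, (2,1) g=3 f=10, (2,2) g=4 f=10, (2,5) g=7 f=10]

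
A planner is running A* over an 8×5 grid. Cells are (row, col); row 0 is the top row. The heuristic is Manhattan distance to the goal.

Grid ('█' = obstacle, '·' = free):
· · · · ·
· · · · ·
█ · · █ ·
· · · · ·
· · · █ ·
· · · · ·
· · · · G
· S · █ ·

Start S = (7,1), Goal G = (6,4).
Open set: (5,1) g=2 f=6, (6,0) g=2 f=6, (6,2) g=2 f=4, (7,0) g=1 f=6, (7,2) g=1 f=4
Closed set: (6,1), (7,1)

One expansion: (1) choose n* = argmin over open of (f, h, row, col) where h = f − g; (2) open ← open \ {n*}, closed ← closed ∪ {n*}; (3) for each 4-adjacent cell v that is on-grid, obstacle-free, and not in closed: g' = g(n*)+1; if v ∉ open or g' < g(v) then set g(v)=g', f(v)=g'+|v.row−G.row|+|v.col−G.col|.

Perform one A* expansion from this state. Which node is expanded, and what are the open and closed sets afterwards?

step 1: expand (6,2) (f=4, h=2) → closed; open now [(5,1) g=2 f=6, (5,2) g=3 f=6, (6,0) g=2 f=6, (6,3) g=3 f=4, (7,0) g=1 f=6, (7,2) g=1 f=4]

expanded=(6,2); open=[(5,1) g=2 f=6, (5,2) g=3 f=6, (6,0) g=2 f=6, (6,3) g=3 f=4, (7,0) g=1 f=6, (7,2) g=1 f=4]; closed=[(6,1), (6,2), (7,1)]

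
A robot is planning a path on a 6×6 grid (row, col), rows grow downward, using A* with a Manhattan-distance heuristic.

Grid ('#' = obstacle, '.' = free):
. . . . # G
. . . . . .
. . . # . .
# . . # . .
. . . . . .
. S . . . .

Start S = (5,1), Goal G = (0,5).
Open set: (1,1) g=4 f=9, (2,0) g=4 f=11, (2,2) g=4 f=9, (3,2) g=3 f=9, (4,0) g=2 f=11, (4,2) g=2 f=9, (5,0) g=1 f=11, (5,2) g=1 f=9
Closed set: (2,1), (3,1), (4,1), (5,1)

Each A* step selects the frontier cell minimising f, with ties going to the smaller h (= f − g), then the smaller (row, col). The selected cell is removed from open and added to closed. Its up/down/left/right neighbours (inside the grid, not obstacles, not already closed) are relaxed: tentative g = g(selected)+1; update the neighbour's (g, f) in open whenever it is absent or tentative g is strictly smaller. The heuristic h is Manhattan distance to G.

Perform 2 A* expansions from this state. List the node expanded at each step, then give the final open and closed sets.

step 1: expand (1,1) (f=9, h=5) → closed; open now [(0,1) g=5 f=9, (1,0) g=5 f=11, (1,2) g=5 f=9, (2,0) g=4 f=11, (2,2) g=4 f=9, (3,2) g=3 f=9, (4,0) g=2 f=11, (4,2) g=2 f=9, (5,0) g=1 f=11, (5,2) g=1 f=9]
step 2: expand (0,1) (f=9, h=4) → closed; open now [(0,0) g=6 f=11, (0,2) g=6 f=9, (1,0) g=5 f=11, (1,2) g=5 f=9, (2,0) g=4 f=11, (2,2) g=4 f=9, (3,2) g=3 f=9, (4,0) g=2 f=11, (4,2) g=2 f=9, (5,0) g=1 f=11, (5,2) g=1 f=9]

order=[(1,1) → (0,1)]; open=[(0,0) g=6 f=11, (0,2) g=6 f=9, (1,0) g=5 f=11, (1,2) g=5 f=9, (2,0) g=4 f=11, (2,2) g=4 f=9, (3,2) g=3 f=9, (4,0) g=2 f=11, (4,2) g=2 f=9, (5,0) g=1 f=11, (5,2) g=1 f=9]; closed=[(0,1), (1,1), (2,1), (3,1), (4,1), (5,1)]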